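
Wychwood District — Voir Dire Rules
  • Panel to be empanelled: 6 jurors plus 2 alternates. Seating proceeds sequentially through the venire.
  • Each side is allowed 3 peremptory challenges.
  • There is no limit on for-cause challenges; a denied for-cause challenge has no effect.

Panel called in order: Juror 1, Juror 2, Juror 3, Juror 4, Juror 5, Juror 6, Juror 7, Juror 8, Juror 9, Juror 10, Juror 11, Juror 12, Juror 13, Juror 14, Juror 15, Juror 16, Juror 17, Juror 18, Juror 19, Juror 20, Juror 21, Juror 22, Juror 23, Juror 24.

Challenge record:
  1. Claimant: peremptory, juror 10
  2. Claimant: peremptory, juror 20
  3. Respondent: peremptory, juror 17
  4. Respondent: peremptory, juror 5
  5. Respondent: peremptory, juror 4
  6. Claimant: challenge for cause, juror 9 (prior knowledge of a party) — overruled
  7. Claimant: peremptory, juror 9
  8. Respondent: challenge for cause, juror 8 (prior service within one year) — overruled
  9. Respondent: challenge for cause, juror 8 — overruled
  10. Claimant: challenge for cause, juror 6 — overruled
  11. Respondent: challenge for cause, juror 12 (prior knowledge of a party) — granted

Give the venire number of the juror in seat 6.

8

Removed: #4, #5, #9, #10, #12, #17, #20. (#6, #8 stay — for-cause denied.)
Seating in order: seats 1–6 → #1, #2, #3, #6, #7, #8; alternates → #11, #13.
So seat 6 is #8.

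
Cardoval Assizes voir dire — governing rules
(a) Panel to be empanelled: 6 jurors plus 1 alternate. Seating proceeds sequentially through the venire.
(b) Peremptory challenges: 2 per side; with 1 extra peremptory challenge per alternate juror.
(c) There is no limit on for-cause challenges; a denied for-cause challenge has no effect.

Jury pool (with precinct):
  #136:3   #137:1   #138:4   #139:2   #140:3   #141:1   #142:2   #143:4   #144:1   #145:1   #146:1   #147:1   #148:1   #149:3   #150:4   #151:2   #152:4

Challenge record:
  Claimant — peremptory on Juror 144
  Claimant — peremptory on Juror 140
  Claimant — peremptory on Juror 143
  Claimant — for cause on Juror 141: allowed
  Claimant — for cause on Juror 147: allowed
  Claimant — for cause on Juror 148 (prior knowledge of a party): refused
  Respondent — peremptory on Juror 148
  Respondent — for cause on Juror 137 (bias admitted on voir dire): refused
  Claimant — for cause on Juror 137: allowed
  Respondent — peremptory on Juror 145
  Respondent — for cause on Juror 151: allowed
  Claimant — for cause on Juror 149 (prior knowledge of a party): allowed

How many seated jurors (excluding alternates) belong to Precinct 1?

Removed: #137, #140, #141, #143, #144, #145, #147, #148, #149, #151.
Seated jurors 1–6: #136, #138, #139, #142, #146, #150 (alternates #152 not counted).
Of those, in Precinct 1: #146 → 1.

1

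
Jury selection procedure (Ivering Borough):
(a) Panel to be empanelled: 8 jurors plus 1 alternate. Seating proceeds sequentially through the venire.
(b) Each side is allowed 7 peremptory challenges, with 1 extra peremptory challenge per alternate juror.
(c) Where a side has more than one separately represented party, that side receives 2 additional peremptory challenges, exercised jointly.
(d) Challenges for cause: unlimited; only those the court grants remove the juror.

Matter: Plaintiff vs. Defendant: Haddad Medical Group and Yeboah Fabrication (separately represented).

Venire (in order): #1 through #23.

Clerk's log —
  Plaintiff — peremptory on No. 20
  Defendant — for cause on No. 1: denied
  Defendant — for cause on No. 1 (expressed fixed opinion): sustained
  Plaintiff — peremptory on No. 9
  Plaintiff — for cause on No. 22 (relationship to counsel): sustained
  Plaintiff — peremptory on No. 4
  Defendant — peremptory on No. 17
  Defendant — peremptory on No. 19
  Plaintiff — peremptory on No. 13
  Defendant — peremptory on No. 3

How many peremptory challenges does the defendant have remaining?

7

Defendant allotment: 7 base + 1 × 1 alternate + 2 multi-party = 10.
Defendant peremptories used: #17, #19, #3 — 3 (for-cause on #1, #1 don't count).
Remaining: 10 − 3 = 7.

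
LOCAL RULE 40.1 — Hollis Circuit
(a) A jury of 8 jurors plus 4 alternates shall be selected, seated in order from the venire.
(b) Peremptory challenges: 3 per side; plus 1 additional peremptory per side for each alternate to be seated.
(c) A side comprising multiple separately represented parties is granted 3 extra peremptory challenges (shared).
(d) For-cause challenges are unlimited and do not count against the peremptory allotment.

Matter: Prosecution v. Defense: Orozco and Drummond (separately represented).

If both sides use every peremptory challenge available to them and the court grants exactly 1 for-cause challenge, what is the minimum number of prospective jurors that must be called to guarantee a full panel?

Seats to fill: 8 + 4 alternates = 12.
Peremptories — Prosecution: 3 + 1×4 = 7; Defense: 3 + 1×4 + 3 = 10; total 17.
For-cause removals: 1.
Minimum venire: 12 + 17 + 1 = 30.

30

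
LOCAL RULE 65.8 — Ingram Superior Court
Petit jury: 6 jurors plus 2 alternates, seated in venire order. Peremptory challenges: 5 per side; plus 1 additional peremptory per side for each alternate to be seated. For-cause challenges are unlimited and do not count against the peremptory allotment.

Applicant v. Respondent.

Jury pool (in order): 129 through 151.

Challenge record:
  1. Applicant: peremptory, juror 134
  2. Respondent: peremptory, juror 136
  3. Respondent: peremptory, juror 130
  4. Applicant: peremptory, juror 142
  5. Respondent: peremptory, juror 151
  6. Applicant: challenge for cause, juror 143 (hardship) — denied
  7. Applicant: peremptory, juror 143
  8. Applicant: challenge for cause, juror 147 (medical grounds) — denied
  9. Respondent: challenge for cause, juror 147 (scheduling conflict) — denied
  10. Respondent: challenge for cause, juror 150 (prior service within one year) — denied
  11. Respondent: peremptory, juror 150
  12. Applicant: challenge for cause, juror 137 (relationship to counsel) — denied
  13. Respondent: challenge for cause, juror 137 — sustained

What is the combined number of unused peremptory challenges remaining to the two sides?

Applicant allotment: 5 base + 1 × 2 alternates = 7. Respondent allotment: 5 base + 1 × 2 alternates = 7.
Applicant peremptories used: #134, #142, #143 — 3 (for-cause on #143, #147, #137 don't count).
Respondent peremptories used: #136, #130, #151, #150 — 4 (for-cause on #147, #150, #137 don't count).
Remaining: (7 − 3) + (7 − 4) = 7.

7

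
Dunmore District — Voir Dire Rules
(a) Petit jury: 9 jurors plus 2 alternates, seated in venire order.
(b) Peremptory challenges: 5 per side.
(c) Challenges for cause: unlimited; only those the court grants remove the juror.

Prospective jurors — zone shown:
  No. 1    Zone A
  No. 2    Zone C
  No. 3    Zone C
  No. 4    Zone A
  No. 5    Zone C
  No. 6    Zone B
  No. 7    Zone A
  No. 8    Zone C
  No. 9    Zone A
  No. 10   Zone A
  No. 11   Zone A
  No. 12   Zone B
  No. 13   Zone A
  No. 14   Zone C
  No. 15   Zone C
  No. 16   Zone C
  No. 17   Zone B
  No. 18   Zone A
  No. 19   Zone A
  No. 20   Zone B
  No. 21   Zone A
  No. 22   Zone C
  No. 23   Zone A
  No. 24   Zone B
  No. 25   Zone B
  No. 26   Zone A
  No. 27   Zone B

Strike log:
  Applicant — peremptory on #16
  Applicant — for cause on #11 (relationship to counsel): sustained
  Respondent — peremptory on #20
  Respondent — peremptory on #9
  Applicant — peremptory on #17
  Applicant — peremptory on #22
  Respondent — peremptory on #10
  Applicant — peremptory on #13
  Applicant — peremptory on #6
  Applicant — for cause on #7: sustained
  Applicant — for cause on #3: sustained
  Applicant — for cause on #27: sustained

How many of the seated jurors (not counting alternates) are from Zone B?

Removed: #3, #6, #7, #9, #10, #11, #13, #16, #17, #20, #22, #27.
Seated jurors 1–9: #1, #2, #4, #5, #8, #12, #14, #15, #18 (alternates #19, #21 not counted).
Of those, in Zone B: #12 → 1.

1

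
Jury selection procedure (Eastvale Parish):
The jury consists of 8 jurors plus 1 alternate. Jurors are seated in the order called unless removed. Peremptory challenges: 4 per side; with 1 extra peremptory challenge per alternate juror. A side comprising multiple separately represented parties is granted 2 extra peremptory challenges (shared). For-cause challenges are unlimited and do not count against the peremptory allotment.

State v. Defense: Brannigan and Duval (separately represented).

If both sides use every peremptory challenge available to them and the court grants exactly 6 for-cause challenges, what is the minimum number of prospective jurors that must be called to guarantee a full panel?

Seats to fill: 8 + 1 alternates = 9.
Peremptories — State: 4 + 1×1 = 5; Defense: 4 + 1×1 + 2 = 7; total 12.
For-cause removals: 6.
Minimum venire: 9 + 12 + 6 = 27.

27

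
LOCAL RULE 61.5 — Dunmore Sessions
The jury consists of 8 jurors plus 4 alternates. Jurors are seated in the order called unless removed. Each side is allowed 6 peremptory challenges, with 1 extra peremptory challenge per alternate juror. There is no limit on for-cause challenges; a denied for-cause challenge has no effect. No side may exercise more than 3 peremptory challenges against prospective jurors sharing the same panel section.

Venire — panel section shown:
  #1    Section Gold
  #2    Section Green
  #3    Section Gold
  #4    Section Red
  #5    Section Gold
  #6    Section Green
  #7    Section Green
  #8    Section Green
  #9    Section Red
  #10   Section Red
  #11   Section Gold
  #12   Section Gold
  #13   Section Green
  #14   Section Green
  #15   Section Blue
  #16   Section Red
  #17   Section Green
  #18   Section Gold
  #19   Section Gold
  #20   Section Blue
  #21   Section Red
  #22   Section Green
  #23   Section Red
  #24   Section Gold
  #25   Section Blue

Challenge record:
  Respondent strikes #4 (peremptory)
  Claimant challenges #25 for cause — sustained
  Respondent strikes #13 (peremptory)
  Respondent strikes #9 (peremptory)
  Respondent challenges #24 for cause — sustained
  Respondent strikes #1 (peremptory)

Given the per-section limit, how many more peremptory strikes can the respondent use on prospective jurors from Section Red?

Respondent peremptories so far: #4, #13, #9, #1 — 4 of 10 used, 6 left overall.
Against Section Red: #4, #9 — 2 used; per-section cap 3 leaves 1.
Binding limit: min(6, 1) = 1.

1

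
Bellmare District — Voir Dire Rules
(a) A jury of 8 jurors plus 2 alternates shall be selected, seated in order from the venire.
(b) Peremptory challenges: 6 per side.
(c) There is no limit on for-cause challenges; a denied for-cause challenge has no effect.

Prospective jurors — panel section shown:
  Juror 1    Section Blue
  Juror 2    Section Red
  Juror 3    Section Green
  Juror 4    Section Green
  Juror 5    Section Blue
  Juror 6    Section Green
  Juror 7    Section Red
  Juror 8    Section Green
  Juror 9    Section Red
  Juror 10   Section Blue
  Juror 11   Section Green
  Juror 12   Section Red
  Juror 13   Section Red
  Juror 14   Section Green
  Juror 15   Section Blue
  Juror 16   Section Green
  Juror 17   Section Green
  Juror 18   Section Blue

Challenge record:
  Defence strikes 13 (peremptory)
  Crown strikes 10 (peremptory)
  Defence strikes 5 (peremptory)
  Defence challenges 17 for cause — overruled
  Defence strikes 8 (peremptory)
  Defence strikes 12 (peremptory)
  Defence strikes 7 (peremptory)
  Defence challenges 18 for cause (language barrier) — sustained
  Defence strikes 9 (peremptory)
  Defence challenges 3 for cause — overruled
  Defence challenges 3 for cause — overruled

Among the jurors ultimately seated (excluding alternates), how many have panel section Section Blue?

Removed: #5, #7, #8, #9, #10, #12, #13, #18.
Seated jurors 1–8: #1, #2, #3, #4, #6, #11, #14, #15 (alternates #16, #17 not counted).
Of those, in Section Blue: #1, #15 → 2.

2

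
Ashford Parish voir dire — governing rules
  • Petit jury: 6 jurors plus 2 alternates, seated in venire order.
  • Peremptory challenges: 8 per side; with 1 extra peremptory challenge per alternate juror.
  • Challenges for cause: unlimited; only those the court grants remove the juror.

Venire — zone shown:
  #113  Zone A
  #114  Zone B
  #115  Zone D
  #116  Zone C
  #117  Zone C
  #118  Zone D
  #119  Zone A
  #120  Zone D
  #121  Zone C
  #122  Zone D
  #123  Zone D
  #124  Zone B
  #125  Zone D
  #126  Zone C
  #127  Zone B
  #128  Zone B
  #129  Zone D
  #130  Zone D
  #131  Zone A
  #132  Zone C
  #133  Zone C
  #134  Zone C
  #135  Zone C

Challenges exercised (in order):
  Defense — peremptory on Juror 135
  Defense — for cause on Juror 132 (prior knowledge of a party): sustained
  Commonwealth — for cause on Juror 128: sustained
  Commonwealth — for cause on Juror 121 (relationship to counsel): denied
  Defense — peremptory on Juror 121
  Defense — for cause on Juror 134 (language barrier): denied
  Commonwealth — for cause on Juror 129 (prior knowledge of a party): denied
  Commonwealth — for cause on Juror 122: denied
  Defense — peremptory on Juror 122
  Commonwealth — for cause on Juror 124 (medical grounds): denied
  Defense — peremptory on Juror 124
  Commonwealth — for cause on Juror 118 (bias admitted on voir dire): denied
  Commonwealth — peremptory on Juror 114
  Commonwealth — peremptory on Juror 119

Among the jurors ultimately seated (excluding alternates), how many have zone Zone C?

Removed: #114, #119, #121, #122, #124, #128, #132, #135.
Seated jurors 1–6: #113, #115, #116, #117, #118, #120 (alternates #123, #125 not counted).
Of those, in Zone C: #116, #117 → 2.

2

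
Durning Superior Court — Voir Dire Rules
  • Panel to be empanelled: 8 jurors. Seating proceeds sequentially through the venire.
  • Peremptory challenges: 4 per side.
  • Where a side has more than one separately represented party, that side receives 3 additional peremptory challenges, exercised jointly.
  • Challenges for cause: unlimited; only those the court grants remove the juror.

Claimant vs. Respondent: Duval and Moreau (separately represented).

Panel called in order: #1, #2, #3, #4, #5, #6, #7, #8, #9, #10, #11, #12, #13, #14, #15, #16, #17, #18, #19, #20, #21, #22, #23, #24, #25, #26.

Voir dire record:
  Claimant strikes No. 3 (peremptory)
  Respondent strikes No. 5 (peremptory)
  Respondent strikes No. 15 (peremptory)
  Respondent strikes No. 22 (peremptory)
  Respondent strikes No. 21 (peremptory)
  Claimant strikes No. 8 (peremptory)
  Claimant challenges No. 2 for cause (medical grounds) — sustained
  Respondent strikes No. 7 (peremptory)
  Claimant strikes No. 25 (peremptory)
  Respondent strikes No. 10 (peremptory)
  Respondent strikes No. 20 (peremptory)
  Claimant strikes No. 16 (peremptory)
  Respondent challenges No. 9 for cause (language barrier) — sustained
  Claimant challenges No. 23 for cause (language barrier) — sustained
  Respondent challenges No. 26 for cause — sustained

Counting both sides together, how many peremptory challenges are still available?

0

Claimant allotment: 4. Respondent allotment: 4 base + 3 multi-party = 7.
Claimant peremptories used: #3, #8, #25, #16 — 4 (for-cause on #2, #23 don't count).
Respondent peremptories used: #5, #15, #22, #21, #7, #10, #20 — 7 (for-cause on #9, #26 don't count).
Remaining: (4 − 4) + (7 − 7) = 0.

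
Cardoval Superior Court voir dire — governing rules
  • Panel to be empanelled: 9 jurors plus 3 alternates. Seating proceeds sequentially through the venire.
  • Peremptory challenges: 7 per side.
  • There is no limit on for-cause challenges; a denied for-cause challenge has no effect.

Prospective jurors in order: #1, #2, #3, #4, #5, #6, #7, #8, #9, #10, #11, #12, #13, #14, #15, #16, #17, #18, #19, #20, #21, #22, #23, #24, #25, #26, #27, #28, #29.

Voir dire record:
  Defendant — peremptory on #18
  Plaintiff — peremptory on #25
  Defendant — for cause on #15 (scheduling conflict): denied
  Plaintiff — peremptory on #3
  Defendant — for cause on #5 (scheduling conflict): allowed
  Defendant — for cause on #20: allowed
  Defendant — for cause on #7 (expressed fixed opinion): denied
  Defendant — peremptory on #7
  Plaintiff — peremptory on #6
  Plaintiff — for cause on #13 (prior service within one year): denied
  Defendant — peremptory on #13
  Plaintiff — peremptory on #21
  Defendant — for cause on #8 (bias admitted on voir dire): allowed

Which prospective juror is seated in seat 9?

Removed: #3, #5, #6, #7, #8, #13, #18, #20, #21, #25. (#15 stays — for-cause denied.)
Filling seats in venire order through position 9: #1, #2, #4, #9, #10, #11, #12, #14, #15.
So seat 9 is #15.

15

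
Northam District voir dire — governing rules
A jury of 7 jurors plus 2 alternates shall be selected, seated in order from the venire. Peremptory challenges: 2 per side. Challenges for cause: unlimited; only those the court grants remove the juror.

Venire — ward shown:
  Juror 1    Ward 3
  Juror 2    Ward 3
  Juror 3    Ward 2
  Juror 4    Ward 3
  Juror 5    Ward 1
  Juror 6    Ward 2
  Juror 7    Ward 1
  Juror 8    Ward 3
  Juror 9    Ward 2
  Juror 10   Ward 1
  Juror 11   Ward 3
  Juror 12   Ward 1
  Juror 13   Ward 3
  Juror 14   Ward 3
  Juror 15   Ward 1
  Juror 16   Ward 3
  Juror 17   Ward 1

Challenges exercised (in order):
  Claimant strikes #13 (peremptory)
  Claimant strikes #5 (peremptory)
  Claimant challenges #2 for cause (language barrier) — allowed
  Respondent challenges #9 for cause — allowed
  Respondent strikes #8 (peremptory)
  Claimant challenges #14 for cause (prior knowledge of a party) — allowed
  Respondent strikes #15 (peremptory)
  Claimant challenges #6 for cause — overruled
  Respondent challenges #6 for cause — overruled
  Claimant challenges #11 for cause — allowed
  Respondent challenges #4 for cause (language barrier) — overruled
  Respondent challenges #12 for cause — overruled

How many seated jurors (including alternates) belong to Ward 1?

4

Removed: #2, #5, #8, #9, #11, #13, #14, #15.
Seated (9 incl. alternates): #1, #3, #4, #6, #7, #10, #12, #16, #17.
Of those, in Ward 1: #7, #10, #12, #17 → 4.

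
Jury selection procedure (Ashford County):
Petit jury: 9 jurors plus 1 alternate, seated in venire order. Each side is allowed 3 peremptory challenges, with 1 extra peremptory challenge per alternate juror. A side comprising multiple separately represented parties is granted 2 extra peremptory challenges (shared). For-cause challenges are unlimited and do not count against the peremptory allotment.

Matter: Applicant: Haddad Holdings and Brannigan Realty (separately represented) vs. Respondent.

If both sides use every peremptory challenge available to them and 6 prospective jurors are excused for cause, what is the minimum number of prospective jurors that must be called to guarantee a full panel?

26

Seats to fill: 9 + 1 alternates = 10.
Peremptories — Applicant: 3 + 1×1 + 2 = 6; Respondent: 3 + 1×1 = 4; total 10.
For-cause removals: 6.
Minimum venire: 10 + 10 + 6 = 26.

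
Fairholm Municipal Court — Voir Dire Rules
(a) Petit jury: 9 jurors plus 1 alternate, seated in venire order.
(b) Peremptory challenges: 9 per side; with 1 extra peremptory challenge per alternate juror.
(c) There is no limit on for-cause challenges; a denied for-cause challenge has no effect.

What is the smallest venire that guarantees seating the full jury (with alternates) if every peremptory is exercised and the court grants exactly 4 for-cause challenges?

34

Seats to fill: 9 + 1 alternates = 10.
Peremptories: 9 + 1×1 = 10 per side × 2 sides = 20.
For-cause removals: 4.
Minimum venire: 10 + 20 + 4 = 34.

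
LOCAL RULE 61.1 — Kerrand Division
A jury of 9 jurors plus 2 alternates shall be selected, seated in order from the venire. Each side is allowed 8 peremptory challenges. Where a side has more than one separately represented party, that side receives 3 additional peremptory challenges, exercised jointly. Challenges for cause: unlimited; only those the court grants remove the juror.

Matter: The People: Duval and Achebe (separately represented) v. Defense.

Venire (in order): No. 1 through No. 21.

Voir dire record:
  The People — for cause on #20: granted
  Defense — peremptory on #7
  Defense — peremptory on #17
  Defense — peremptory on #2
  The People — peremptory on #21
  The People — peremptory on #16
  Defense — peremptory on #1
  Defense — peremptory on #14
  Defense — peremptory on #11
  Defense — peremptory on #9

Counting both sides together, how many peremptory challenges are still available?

The People allotment: 8 base + 3 multi-party = 11. Defense allotment: 8.
The People peremptories used: #21, #16 — 2 (the for-cause on #20 doesn't count).
Defense peremptories used: #7, #17, #2, #1, #14, #11, #9 — 7.
Remaining: (11 − 2) + (8 − 7) = 10.

10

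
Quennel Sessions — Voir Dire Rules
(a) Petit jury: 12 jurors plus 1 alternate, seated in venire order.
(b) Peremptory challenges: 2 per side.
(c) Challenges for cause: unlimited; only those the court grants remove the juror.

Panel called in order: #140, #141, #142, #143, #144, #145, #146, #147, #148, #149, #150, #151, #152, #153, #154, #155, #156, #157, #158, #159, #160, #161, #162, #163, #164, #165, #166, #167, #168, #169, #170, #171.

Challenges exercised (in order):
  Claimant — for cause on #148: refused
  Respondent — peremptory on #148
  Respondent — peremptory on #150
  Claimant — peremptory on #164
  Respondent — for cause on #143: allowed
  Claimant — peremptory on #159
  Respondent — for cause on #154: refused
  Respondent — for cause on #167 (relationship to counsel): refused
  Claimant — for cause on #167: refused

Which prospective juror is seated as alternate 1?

155

Removed: #143, #148, #150, #159, #164. (#154, #167 stay — for-cause denied.)
Seating in order: seats 1–12 → #140, #141, #142, #144, #145, #146, #147, #149, #151, #152, #153, #154; alternates → #155.
So alternate 1 is #155.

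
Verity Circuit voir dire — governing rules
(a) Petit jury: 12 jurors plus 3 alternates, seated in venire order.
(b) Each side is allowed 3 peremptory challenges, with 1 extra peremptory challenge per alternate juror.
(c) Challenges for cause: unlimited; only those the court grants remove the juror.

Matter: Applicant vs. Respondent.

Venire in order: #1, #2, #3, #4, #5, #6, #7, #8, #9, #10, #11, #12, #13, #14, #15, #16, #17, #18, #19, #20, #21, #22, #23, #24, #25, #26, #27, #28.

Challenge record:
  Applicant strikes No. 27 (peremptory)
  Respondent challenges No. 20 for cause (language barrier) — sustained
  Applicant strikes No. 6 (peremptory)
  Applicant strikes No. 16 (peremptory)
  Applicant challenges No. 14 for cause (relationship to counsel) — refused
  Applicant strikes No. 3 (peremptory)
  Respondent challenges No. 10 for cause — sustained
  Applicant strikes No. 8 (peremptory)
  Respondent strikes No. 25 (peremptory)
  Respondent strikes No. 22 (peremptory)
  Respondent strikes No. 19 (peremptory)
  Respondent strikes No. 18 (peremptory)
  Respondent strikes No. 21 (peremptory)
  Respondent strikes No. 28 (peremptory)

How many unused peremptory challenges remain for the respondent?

0

Respondent allotment: 3 base + 1 × 3 alternates = 6.
Respondent peremptories used: #25, #22, #19, #18, #21, #28 — 6 (for-cause on #20, #10 don't count).
Remaining: 6 − 6 = 0.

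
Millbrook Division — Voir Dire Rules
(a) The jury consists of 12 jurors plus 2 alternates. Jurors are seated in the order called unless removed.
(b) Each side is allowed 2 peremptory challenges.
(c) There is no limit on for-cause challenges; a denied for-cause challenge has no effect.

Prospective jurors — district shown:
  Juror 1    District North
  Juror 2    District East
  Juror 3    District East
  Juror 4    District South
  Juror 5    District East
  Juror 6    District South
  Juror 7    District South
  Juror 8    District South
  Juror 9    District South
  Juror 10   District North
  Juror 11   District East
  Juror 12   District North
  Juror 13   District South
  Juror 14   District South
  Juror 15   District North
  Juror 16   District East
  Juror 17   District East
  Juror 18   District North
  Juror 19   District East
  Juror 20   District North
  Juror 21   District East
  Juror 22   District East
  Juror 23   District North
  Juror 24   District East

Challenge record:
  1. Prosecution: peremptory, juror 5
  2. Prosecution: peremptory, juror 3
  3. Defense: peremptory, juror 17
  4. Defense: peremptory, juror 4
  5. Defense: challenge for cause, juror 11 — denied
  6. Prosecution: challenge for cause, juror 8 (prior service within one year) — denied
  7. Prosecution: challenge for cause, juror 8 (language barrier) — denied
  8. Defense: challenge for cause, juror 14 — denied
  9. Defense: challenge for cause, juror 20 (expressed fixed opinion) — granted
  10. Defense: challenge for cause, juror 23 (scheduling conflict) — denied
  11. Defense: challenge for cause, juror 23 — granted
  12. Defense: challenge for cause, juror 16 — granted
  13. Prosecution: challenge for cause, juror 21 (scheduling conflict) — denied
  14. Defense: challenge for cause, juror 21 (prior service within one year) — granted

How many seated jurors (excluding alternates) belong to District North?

Removed: #3, #4, #5, #16, #17, #20, #21, #23.
Seated jurors 1–12: #1, #2, #6, #7, #8, #9, #10, #11, #12, #13, #14, #15 (alternates #18, #19 not counted).
Of those, in District North: #1, #10, #12, #15 → 4.

4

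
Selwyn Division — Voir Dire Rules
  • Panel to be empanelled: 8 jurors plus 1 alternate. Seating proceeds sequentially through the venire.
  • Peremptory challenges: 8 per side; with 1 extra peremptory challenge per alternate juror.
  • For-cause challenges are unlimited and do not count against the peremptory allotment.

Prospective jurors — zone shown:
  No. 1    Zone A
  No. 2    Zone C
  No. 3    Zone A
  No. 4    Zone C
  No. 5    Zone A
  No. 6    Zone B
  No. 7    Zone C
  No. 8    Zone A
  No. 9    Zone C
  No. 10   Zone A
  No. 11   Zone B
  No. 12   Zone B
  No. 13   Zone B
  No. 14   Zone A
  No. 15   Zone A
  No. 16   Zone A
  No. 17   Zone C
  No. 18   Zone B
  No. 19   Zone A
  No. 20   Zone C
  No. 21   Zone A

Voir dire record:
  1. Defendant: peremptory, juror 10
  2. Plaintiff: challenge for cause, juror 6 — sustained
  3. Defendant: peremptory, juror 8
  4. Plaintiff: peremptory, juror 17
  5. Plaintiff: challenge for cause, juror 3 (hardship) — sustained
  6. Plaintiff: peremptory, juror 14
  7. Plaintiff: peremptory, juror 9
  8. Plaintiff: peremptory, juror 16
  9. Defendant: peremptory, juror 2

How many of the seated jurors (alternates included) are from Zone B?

4

Removed: #2, #3, #6, #8, #9, #10, #14, #16, #17.
Seated (9 incl. alternates): #1, #4, #5, #7, #11, #12, #13, #15, #18.
Of those, in Zone B: #11, #12, #13, #18 → 4.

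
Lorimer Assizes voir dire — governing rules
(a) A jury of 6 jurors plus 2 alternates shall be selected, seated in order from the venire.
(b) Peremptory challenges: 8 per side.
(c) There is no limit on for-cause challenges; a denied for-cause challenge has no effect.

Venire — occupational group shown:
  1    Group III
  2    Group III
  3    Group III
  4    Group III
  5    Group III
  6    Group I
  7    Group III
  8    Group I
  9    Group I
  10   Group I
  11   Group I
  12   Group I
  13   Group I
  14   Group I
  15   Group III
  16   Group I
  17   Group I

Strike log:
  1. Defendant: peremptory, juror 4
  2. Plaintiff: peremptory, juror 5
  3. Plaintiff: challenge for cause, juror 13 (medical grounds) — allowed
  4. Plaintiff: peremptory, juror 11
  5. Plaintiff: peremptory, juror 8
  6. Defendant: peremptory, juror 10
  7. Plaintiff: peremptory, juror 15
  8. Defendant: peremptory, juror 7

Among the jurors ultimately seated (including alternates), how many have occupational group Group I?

5

Removed: #4, #5, #7, #8, #10, #11, #13, #15.
Seated (8 incl. alternates): #1, #2, #3, #6, #9, #12, #14, #16.
Of those, in Group I: #6, #9, #12, #14, #16 → 5.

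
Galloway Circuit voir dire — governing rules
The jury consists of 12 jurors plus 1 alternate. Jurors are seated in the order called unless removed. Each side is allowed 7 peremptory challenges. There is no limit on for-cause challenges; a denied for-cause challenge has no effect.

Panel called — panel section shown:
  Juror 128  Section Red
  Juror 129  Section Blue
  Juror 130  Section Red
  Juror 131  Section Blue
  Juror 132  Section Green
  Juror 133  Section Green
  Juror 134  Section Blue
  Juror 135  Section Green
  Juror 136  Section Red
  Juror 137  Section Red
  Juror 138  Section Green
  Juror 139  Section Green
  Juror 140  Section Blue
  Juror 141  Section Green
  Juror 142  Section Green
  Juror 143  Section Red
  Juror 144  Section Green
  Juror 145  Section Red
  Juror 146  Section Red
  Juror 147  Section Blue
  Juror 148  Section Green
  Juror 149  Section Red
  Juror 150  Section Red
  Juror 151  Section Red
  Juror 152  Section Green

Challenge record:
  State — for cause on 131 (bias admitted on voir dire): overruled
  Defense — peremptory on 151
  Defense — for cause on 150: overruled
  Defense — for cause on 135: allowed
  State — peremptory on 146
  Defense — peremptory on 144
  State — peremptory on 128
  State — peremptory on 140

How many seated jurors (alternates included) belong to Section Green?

Removed: #128, #135, #140, #144, #146, #151.
Seated (13 incl. alternates): #129, #130, #131, #132, #133, #134, #136, #137, #138, #139, #141, #142, #143.
Of those, in Section Green: #132, #133, #138, #139, #141, #142 → 6.

6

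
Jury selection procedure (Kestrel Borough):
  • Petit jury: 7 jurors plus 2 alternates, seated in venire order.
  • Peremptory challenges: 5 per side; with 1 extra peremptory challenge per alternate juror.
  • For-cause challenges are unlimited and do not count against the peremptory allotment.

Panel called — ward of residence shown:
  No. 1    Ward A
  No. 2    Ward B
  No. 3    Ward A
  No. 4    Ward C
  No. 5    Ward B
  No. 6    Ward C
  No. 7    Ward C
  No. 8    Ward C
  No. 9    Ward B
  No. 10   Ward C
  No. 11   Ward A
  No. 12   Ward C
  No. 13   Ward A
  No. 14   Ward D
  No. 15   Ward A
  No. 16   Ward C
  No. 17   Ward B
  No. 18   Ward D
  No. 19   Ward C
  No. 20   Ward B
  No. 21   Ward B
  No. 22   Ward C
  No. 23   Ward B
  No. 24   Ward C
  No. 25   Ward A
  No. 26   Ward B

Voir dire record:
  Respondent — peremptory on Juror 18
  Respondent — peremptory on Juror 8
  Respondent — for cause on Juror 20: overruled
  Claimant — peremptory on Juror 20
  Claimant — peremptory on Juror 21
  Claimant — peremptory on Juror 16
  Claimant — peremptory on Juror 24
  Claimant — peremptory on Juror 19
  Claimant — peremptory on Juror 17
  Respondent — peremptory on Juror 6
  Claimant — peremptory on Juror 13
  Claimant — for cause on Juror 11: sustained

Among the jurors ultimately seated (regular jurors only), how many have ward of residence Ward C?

2

Removed: #6, #8, #11, #13, #16, #17, #18, #19, #20, #21, #24.
Seated jurors 1–7: #1, #2, #3, #4, #5, #7, #9 (alternates #10, #12 not counted).
Of those, in Ward C: #4, #7 → 2.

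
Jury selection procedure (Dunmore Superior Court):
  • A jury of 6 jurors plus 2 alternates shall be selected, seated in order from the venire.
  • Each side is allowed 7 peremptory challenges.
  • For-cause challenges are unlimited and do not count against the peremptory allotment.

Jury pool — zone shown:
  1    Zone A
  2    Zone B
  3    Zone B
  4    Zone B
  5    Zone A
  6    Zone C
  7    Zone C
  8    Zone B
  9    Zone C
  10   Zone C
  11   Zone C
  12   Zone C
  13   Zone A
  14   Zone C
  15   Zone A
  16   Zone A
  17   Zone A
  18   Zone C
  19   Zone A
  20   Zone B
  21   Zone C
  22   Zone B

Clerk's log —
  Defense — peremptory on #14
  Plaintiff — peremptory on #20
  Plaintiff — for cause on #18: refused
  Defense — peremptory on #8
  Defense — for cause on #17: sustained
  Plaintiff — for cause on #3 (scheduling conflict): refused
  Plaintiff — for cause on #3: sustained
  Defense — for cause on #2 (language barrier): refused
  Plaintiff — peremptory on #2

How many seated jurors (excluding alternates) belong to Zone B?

Removed: #2, #3, #8, #14, #17, #20.
Seated jurors 1–6: #1, #4, #5, #6, #7, #9 (alternates #10, #11 not counted).
Of those, in Zone B: #4 → 1.

1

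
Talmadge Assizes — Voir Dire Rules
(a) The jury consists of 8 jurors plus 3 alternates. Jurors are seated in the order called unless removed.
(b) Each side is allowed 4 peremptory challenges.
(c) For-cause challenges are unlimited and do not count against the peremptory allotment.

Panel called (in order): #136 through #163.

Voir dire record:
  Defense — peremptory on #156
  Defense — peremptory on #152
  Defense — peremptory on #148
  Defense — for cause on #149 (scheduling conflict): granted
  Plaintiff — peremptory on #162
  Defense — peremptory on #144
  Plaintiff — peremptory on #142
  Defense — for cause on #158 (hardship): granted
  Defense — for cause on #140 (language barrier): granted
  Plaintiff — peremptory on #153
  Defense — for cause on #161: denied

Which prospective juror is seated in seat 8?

146

Removed: #140, #142, #144, #148, #149, #152, #153, #156, #158, #162. (#161 stays — for-cause denied.)
Filling seats in venire order through position 8: #136, #137, #138, #139, #141, #143, #145, #146.
So seat 8 is #146.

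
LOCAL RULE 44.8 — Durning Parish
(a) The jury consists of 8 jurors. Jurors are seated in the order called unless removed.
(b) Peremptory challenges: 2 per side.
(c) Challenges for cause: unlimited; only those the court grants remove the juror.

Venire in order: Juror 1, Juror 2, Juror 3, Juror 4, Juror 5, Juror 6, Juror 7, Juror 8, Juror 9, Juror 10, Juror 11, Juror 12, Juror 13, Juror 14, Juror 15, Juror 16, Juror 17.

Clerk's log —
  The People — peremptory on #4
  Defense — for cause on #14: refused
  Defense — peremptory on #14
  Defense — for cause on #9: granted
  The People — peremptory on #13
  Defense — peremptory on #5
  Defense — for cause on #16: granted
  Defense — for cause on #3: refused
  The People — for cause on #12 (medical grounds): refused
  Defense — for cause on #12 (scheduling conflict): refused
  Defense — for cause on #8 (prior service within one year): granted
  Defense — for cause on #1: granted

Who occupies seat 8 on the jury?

15

Removed: #1, #4, #5, #8, #9, #13, #14, #16. (#3, #12 stay — for-cause denied.)
Seating in order: seats 1–8 → #2, #3, #6, #7, #10, #11, #12, #15.
So seat 8 is #15.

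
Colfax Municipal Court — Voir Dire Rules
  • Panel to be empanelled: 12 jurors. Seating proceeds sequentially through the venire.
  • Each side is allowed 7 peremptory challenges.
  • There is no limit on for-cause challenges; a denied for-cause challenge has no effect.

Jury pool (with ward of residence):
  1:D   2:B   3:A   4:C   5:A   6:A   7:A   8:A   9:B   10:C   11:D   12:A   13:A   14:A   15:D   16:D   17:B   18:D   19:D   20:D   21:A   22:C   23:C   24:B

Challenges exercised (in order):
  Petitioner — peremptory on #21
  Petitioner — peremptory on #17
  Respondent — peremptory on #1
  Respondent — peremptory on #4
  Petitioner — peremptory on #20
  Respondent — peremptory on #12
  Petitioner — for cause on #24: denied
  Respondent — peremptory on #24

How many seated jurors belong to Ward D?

Removed: #1, #4, #12, #17, #20, #21, #24.
Seated jurors 1–12: #2, #3, #5, #6, #7, #8, #9, #10, #11, #13, #14, #15.
Of those, in Ward D: #11, #15 → 2.

2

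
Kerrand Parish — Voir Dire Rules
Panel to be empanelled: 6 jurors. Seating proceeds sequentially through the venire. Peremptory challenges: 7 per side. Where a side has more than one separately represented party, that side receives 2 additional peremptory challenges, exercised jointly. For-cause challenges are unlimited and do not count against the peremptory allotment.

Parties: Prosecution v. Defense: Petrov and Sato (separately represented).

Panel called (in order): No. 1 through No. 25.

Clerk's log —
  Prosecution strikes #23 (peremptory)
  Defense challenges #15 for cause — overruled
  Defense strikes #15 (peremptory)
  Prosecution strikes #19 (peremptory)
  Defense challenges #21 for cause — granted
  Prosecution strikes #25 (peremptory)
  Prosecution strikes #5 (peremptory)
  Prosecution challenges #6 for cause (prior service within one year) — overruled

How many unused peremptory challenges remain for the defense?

Defense allotment: 7 base + 2 multi-party = 9.
Defense peremptories used: #15 — 1 (for-cause on #15, #21 don't count).
Remaining: 9 − 1 = 8.

8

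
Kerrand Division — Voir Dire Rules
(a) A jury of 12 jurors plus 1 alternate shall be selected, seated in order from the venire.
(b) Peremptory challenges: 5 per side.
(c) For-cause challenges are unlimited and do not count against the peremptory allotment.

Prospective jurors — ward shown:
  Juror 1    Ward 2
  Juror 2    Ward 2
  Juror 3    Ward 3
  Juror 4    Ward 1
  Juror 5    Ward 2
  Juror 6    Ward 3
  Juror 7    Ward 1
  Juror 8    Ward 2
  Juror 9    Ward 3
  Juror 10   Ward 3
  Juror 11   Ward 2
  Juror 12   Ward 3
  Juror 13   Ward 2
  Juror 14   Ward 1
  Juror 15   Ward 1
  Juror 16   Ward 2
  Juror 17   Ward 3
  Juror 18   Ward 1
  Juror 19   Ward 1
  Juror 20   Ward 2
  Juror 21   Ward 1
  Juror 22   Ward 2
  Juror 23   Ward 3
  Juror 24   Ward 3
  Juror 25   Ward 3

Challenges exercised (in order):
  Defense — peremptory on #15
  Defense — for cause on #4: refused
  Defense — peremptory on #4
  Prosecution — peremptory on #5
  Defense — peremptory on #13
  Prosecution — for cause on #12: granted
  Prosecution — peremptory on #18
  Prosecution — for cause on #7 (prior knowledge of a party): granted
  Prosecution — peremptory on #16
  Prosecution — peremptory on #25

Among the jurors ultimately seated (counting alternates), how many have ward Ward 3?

5

Removed: #4, #5, #7, #12, #13, #15, #16, #18, #25.
Seated (13 incl. alternates): #1, #2, #3, #6, #8, #9, #10, #11, #14, #17, #19, #20, #21.
Of those, in Ward 3: #3, #6, #9, #10, #17 → 5.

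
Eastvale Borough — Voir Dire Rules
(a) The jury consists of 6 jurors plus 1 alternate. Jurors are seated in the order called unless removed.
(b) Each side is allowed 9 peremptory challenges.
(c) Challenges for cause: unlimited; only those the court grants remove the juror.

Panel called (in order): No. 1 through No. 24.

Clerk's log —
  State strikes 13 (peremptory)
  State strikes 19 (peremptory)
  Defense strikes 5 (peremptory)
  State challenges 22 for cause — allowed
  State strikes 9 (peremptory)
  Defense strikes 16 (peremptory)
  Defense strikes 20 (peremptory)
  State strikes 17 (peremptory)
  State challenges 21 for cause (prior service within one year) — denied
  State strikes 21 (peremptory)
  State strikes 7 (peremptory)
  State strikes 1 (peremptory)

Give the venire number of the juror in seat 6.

10

Removed: #1, #5, #7, #9, #13, #16, #17, #19, #20, #21, #22.
Seating in order: seats 1–6 → #2, #3, #4, #6, #8, #10; alternates → #11.
So seat 6 is #10.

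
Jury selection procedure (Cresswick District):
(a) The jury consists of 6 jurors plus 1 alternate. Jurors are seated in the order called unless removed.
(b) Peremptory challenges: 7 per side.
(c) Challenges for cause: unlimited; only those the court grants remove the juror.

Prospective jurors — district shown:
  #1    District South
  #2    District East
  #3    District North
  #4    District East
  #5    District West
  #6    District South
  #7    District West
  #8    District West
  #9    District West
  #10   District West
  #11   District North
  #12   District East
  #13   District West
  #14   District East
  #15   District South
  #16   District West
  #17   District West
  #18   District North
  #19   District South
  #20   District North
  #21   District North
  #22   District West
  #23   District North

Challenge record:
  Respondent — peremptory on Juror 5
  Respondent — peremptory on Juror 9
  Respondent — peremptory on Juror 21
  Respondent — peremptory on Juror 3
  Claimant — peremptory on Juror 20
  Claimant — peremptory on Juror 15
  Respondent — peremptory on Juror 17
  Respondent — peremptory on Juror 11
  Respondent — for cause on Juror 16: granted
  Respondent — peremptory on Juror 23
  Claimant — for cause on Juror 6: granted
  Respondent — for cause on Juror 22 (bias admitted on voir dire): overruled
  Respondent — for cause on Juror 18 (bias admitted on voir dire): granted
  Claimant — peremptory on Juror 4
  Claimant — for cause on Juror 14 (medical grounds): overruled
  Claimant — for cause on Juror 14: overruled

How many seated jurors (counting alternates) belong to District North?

Removed: #3, #4, #5, #6, #9, #11, #15, #16, #17, #18, #20, #21, #23.
Seated (7 incl. alternates): #1, #2, #7, #8, #10, #12, #13.
None of those are in District North → 0.

0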